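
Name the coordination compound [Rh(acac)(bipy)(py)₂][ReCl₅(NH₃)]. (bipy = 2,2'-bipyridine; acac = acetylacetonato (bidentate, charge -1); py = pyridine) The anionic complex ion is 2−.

Both ions are complex: the cation is named first with the plain metal name, the anion second with the -ate form; each ion's ligands are alphabetised independently.
The complex anion is given as 2−; its ligand charges sum to -5, so Re = +3.
A 1:1 salt means the cation carries the equal and opposite charge, 2+.
Cation: ligand charges sum to -1; for the ion to be 2+, Rh = +3.

(acetylacetonato)(2,2'-bipyridine)bis(pyridine)rhodium(III) amminepentachlororhenate(III)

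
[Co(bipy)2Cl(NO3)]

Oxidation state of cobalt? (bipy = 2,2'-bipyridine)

+2

No counter-ion: the bracketed complex is neutral.
Ligand charges: 1×Cl = -1; 1×NO3 = -1; 2×bipy neutral; sum -2.
Co + (-2) = 0 ⇒ Co is +2.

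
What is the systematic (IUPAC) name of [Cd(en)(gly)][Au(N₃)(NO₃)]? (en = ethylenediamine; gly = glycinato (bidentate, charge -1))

(ethylenediamine)(glycinato)cadmium(II) azidonitratoaurate(I)

Both ions are complex: the cation is named first with the plain metal name, the anion second with the -ate form; each ion's ligands are alphabetised independently.
Cadmium is always +2 in its complexes; the cation's ligand charges sum to -1, so the complex cation is 1+.
A 1:1 salt means the anion carries the equal and opposite charge, 1−.
Anion: ligand charges sum to -2; for the ion to be 1−, Au = +1.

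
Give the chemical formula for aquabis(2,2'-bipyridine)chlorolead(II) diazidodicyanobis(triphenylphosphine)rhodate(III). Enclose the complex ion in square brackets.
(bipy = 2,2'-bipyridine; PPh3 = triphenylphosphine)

Cation [Pb…]: ligand charges -1, Pb(II) ⇒ ion charge 1+.
Anion [Rh…]: ligand charges -4, Rh(III) ⇒ ion charge 1−.

[Pb(bipy)2Cl(H2O)][Rh(CN)2(N3)2(PPh3)2]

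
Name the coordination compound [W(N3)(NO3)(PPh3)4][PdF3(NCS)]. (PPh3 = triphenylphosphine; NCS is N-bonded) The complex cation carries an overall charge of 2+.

azidonitratotetrakis(triphenylphosphine)tungsten(IV) trifluoroisothiocyanatopalladate(II)

The complex cation is given as 2+; its ligand charges sum to -2, so W = +4.
A 1:1 salt means the anion carries the equal and opposite charge, 2−.
Anion: ligand charges sum to -4; for the ion to be 2−, Pd = +2.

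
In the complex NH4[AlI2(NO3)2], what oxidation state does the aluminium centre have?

1 ammonium outside the brackets (+1 each) → the complex ion is 1−.
Ligand charges: 2×NO3 = -2; 2×I = -2; sum -4.
Al + (-4) = 1− ⇒ Al is +3.

+3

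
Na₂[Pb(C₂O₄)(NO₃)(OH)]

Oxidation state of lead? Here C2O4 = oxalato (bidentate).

+2

2 sodium outside the brackets (+1 each) → the complex ion is 2−.
Ligand charges: 1×OH = -1; 1×NO3 = -1; 1×C2O4 = -2; sum -4.
Pb + (-4) = 2− ⇒ Pb is +2.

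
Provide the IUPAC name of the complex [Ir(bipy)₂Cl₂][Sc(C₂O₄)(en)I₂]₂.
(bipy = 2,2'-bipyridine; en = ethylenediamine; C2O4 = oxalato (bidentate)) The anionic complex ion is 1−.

Both ions are complex: the cation is named first with the plain metal name, the anion second with the -ate form; each ion's ligands are alphabetised independently.
The complex anion is given as 1−; its ligand charges sum to -4, so Sc = +3.
With 2 anions per cation, the cation must be 2×1 = 2+.
Cation: ligand charges sum to -2; for the ion to be 2+, Ir = +4.

bis(2,2'-bipyridine)dichloroiridium(IV) (ethylenediamine)diiodooxalatoscandate(III)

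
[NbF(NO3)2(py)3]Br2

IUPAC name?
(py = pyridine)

The 2 bromide counter-ions carry a total charge of -2, so each complex ion is 2+.
Ligand charges: 3×pyridine (neutral), 1×fluoro (-1 each), 2×nitrato (-1 each); total -3. So Nb + (-3) = 2+, giving Nb = +5.
Ligands are named alphabetically: fluoro before nitrato before pyridine.

fluorodinitratotris(pyridine)niobium(V) bromide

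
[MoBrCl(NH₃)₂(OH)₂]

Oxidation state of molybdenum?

+4

No counter-ion: the bracketed complex is neutral.
Ligand charges: 2×OH = -2; 2×NH3 neutral; 1×Cl = -1; 1×Br = -1; sum -4.
Mo + (-4) = 0 ⇒ Mo is +4.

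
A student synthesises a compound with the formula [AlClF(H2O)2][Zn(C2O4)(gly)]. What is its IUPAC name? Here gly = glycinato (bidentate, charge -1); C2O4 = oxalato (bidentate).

Both ions are complex: the cation is named first with the plain metal name, the anion second with the -ate form; each ion's ligands are alphabetised independently.
Aluminium is always +3 in its complexes; the cation's ligand charges sum to -2, so the complex cation is 1+.
A 1:1 salt means the anion carries the equal and opposite charge, 1−.
Anion: ligand charges sum to -3; for the ion to be 1−, Zn = +2.

diaquachlorofluoroaluminium(III) (glycinato)oxalatozincate(II)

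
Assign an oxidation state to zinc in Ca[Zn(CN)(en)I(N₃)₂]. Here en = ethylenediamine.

+2

1 calcium outside the brackets (+2 each) → the complex ion is 2−.
Ligand charges: 1×en neutral; 2×N3 = -2; 1×CN = -1; 1×I = -1; sum -4.
Zn + (-4) = 2− ⇒ Zn is +2.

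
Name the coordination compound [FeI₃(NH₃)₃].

triamminetriiodoiron(III)

There is no counter-ion, so the complex is neutral overall.
Ligand charges: 3×iodo (-1 each), 3×ammine (neutral); total -3. So Fe + (-3) = 0, giving Fe = +3.
Ligands are named alphabetically: ammine before iodo.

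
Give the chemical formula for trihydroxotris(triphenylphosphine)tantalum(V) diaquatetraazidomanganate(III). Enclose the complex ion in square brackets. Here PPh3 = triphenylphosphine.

Cation [Ta…]: ligand charges -3, Ta(V) ⇒ ion charge 2+.
Anion [Mn…]: ligand charges -4, Mn(III) ⇒ ion charge 1−.
One 2+ cation requires 2 of the 1− anion.

[Ta(OH)3(PPh3)3][Mn(H2O)2(N3)4]2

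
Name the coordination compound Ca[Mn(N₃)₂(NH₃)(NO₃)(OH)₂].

calcium amminediazidodihydroxonitratomanganate(III)

The 1 calcium counter-ion carries a total charge of +2, so each complex ion is 2−.
Ligand charges: 1×nitrato (-1 each), 1×ammine (neutral), 2×azido (-1 each), 2×hydroxo (-1 each); total -5. So Mn + (-5) = 2−, giving Mn = +3.
The complex ion is anionic, so manganese takes the -ate form manganate(III).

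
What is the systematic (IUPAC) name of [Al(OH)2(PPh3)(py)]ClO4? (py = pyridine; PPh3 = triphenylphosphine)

The 1 perchlorate counter-ion carries a total charge of -1, so each complex ion is 1+.
Ligand charges: 1×pyridine (neutral), 2×hydroxo (-1 each), 1×triphenylphosphine (neutral); total -2. So Al + (-2) = 1+, giving Al = +3.
Ligands are named alphabetically: hydroxo before pyridine before triphenylphosphine.

dihydroxo(pyridine)(triphenylphosphine)aluminium(III) perchlorate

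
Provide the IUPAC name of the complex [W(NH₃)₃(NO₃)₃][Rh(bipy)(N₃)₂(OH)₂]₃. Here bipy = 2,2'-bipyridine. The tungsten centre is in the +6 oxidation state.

triamminetrinitratotungsten(VI) diazido(2,2'-bipyridine)dihydroxorhodate(III)

Both ions are complex: the cation is named first with the plain metal name, the anion second with the -ate form; each ion's ligands are alphabetised independently.
W is given as +6; the cation's ligand charges sum to -3, so the complex cation is 3+.
With 3 anions per cation, each anion must be 3/3 = 1−.
Anion: ligand charges sum to -4; for the ion to be 1−, Rh = +3.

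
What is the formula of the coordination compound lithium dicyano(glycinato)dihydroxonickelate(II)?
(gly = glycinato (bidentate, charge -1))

Ligands: 1 glycinato (gly, -1), 2 cyano (CN, -1), 2 hydroxo (OH, -1). Ligand charge sum = -5.
Charge balance with lithium (+1) requires 1 complex ion per 3 lithium.

Li3[Ni(CN)2(gly)(OH)2]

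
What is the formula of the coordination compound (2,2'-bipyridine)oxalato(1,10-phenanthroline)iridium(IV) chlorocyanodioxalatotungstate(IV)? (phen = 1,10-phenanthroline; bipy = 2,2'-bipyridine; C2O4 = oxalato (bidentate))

[Ir(bipy)(C2O4)(phen)][W(C2O4)2Cl(CN)]

Cation [Ir…]: ligand charges -2, Ir(IV) ⇒ ion charge 2+.
Anion [W…]: ligand charges -6, W(IV) ⇒ ion charge 2−.
One 2+ cation balances one 2− anion.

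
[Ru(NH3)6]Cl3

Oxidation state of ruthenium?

+3

3 chloride outside the brackets (-1 each) → the complex ion is 3+.
Ligand charges: 6×NH3 neutral; sum 0.
Ru + (0) = 3+ ⇒ Ru is +3.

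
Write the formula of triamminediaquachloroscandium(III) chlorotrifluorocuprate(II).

[ScCl(H2O)2(NH3)3][CuClF3]

Cation [Sc…]: ligand charges -1, Sc(III) ⇒ ion charge 2+.
Anion [Cu…]: ligand charges -4, Cu(II) ⇒ ion charge 2−.
One 2+ cation balances one 2− anion.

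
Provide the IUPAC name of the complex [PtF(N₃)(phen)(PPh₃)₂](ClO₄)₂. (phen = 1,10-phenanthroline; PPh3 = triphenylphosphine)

The 2 perchlorate counter-ions carry a total charge of -2, so each complex ion is 2+.
Ligand charges: 1×fluoro (-1 each), 1×azido (-1 each), 1×1,10-phenanthroline (neutral), 2×triphenylphosphine (neutral); total -2. So Pt + (-2) = 2+, giving Pt = +4.
Ligands are named alphabetically: azido before fluoro before phenanthroline before triphenylphosphine.

azidofluoro(1,10-phenanthroline)bis(triphenylphosphine)platinum(IV) perchlorate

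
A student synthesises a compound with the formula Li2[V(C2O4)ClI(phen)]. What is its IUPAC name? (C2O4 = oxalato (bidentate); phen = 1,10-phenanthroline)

lithium chloroiodooxalato(1,10-phenanthroline)vanadate(II)

The 2 lithium counter-ions carry a total charge of +2, so each complex ion is 2−.
Ligand charges: 1×oxalato (-2 each), 1×iodo (-1 each), 1×chloro (-1 each), 1×1,10-phenanthroline (neutral); total -4. So V + (-4) = 2−, giving V = +2.
Ligands are named alphabetically: chloro before iodo before oxalato before phenanthroline.
The complex ion is anionic, so vanadium takes the -ate form vanadate(II).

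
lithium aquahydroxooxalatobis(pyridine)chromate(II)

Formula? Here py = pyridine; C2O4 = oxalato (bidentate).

Ligands: 1 aqua (H2O, neutral), 2 pyridine (py, neutral), 1 hydroxo (OH, -1), 1 oxalato (C2O4, -2). Ligand charge sum = -3.
With Cr in oxidation state +2, the complex ion is [Cr...]^1−.
Charge balance with lithium (+1) requires 1 complex ion per 1 lithium.

Li[Cr(C2O4)(H2O)(OH)(py)2]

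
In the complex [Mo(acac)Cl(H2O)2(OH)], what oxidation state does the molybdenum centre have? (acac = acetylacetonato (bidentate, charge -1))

No counter-ion: the bracketed complex is neutral.
Ligand charges: 1×acac = -1; 2×H2O neutral; 1×OH = -1; 1×Cl = -1; sum -3.
Mo + (-3) = 0 ⇒ Mo is +3.

+3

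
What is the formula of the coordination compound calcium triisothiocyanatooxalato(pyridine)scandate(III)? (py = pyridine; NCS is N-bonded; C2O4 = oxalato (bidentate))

Ligands: 1 pyridine (py, neutral), 3 isothiocyanato (NCS, -1), 1 oxalato (C2O4, -2). Ligand charge sum = -5.
Charge balance with calcium (+2) requires 1 complex ion per 1 calcium.

Ca[Sc(C2O4)(NCS)3(py)]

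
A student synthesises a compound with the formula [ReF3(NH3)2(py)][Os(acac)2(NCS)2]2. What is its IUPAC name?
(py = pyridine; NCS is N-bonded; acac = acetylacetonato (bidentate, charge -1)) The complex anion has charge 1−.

diamminetrifluoro(pyridine)rhenium(V) bis(acetylacetonato)diisothiocyanatoosmate(III)

Both ions are complex: the cation is named first with the plain metal name, the anion second with the -ate form; each ion's ligands are alphabetised independently.
The complex anion is given as 1−; its ligand charges sum to -4, so Os = +3.
With 2 anions per cation, the cation must be 2×1 = 2+.
Cation: ligand charges sum to -3; for the ion to be 2+, Re = +5.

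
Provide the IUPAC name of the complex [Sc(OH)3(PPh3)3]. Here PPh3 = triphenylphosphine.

There is no counter-ion, so the complex is neutral overall.
Ligand charges: 3×hydroxo (-1 each), 3×triphenylphosphine (neutral); total -3. So Sc + (-3) = 0, giving Sc = +3.
Ligands are named alphabetically: hydroxo before triphenylphosphine.

trihydroxotris(triphenylphosphine)scandium(III)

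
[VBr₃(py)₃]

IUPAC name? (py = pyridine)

There is no counter-ion, so the complex is neutral overall.
Ligand charges: 3×bromo (-1 each), 3×pyridine (neutral); total -3. So V + (-3) = 0, giving V = +3.
Ligands are named alphabetically: bromo before pyridine.

tribromotris(pyridine)vanadium(III)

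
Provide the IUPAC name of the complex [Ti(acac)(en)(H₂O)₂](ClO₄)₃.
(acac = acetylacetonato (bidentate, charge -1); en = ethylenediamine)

The 3 perchlorate counter-ions carry a total charge of -3, so each complex ion is 3+.
Ligand charges: 1×acetylacetonato (-1 each), 2×aqua (neutral), 1×ethylenediamine (neutral); total -1. So Ti + (-1) = 3+, giving Ti = +4.
Ligands are named alphabetically: acetylacetonato before aqua before ethylenediamine.

(acetylacetonato)diaqua(ethylenediamine)titanium(IV) perchlorate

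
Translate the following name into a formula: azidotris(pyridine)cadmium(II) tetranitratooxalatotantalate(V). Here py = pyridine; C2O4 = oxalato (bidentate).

[Cd(N3)(py)3][Ta(C2O4)(NO3)4]

Cation [Cd…]: ligand charges -1, Cd(II) ⇒ ion charge 1+.
Anion [Ta…]: ligand charges -6, Ta(V) ⇒ ion charge 1−.
One 1+ cation balances one 1− anion.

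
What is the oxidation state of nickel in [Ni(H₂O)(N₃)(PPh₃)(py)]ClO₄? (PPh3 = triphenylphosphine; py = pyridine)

1 perchlorate outside the brackets (-1 each) → the complex ion is 1+.
Ligand charges: 1×H2O neutral; 1×PPh3 neutral; 1×N3 = -1; 1×py neutral; sum -1.
Ni + (-1) = 1+ ⇒ Ni is +2.

+2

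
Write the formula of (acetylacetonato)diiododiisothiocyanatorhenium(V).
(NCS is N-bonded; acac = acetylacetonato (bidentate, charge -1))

Ligands: 2 isothiocyanato (NCS, -1), 2 iodo (I, -1), 1 acetylacetonato (acac, -1). Ligand charge sum = -5.
With Re in oxidation state +5, the complex ion is [Re...].

[Re(acac)I2(NCS)2]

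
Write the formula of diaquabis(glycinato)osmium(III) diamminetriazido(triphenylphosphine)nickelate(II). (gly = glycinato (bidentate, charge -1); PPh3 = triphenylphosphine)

[Os(gly)2(H2O)2][Ni(N3)3(NH3)2(PPh3)]

Cation [Os…]: ligand charges -2, Os(III) ⇒ ion charge 1+.
Anion [Ni…]: ligand charges -3, Ni(II) ⇒ ion charge 1−.
One 1+ cation balances one 1− anion.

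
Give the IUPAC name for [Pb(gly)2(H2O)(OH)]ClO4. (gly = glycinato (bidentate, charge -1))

The 1 perchlorate counter-ion carries a total charge of -1, so each complex ion is 1+.
Ligand charges: 1×aqua (neutral), 2×glycinato (-1 each), 1×hydroxo (-1 each); total -3. So Pb + (-3) = 1+, giving Pb = +4.
Ligands are named alphabetically: aqua before glycinato before hydroxo.

aquabis(glycinato)hydroxolead(IV) perchlorate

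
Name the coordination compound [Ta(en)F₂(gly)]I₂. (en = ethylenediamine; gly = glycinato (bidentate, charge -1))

The 2 iodide counter-ions carry a total charge of -2, so each complex ion is 2+.
Ligand charges: 1×ethylenediamine (neutral), 2×fluoro (-1 each), 1×glycinato (-1 each); total -3. So Ta + (-3) = 2+, giving Ta = +5.
Ligands are named alphabetically: ethylenediamine before fluoro before glycinato.

(ethylenediamine)difluoro(glycinato)tantalum(V) iodide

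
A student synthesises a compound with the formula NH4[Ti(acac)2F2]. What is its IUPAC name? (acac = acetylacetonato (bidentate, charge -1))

ammonium bis(acetylacetonato)difluorotitanate(III)

The 1 ammonium counter-ion carries a total charge of +1, so each complex ion is 1−.
Ligand charges: 2×acetylacetonato (-1 each), 2×fluoro (-1 each); total -4. So Ti + (-4) = 1−, giving Ti = +3.
The complex ion is anionic, so titanium takes the -ate form titanate(III).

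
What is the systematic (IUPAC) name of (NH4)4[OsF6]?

ammonium hexafluoroosmate(II)

The 4 ammonium counter-ions carry a total charge of +4, so each complex ion is 4−.
Ligand charges: 6×fluoro (-1 each); total -6. So Os + (-6) = 4−, giving Os = +2.
The complex ion is anionic, so osmium takes the -ate form osmate(II).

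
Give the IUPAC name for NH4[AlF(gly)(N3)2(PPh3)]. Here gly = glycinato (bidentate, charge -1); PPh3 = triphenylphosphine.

The 1 ammonium counter-ion carries a total charge of +1, so each complex ion is 1−.
Ligand charges: 1×glycinato (-1 each), 1×fluoro (-1 each), 1×triphenylphosphine (neutral), 2×azido (-1 each); total -4. So Al + (-4) = 1−, giving Al = +3.
Ligands are named alphabetically: azido before fluoro before glycinato before triphenylphosphine.
The complex ion is anionic, so aluminium takes the -ate form aluminate(III).

ammonium diazidofluoro(glycinato)(triphenylphosphine)aluminate(III)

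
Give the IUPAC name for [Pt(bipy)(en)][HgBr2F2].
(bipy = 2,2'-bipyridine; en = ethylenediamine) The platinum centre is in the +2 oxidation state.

(2,2'-bipyridine)(ethylenediamine)platinum(II) dibromodifluoromercurate(II)

Both ions are complex: the cation is named first with the plain metal name, the anion second with the -ate form; each ion's ligands are alphabetised independently.
Pt is given as +2; the cation's ligand charges sum to 0, so the complex cation is 2+.
A 1:1 salt means the anion carries the equal and opposite charge, 2−.
Anion: ligand charges sum to -4; for the ion to be 2−, Hg = +2.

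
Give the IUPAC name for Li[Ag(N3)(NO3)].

The 1 lithium counter-ion carries a total charge of +1, so each complex ion is 1−.
Ligand charges: 1×azido (-1 each), 1×nitrato (-1 each); total -2. So Ag + (-2) = 1−, giving Ag = +1.
Ligands are named alphabetically: azido before nitrato.
The complex ion is anionic, so silver takes the -ate form argentate(I).

lithium azidonitratoargentate(I)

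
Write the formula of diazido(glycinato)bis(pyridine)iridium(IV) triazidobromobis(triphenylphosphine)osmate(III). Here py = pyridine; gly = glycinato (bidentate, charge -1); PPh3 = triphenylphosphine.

[Ir(gly)(N3)2(py)2][OsBr(N3)3(PPh3)2]

Cation [Ir…]: ligand charges -3, Ir(IV) ⇒ ion charge 1+.
Anion [Os…]: ligand charges -4, Os(III) ⇒ ion charge 1−.
One 1+ cation balances one 1− anion.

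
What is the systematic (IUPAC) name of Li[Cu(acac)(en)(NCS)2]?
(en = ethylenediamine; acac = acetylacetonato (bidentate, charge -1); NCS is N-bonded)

The 1 lithium counter-ion carries a total charge of +1, so each complex ion is 1−.
Ligand charges: 1×ethylenediamine (neutral), 1×acetylacetonato (-1 each), 2×isothiocyanato (-1 each); total -3. So Cu + (-3) = 1−, giving Cu = +2.
Ligands are named alphabetically: acetylacetonato before ethylenediamine before isothiocyanato.
The complex ion is anionic, so copper takes the -ate form cuprate(II).

lithium (acetylacetonato)(ethylenediamine)diisothiocyanatocuprate(II)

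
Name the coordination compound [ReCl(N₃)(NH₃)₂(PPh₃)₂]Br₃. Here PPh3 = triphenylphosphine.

The 3 bromide counter-ions carry a total charge of -3, so each complex ion is 3+.
Ligand charges: 2×ammine (neutral), 1×chloro (-1 each), 1×azido (-1 each), 2×triphenylphosphine (neutral); total -2. So Re + (-2) = 3+, giving Re = +5.
Ligands are named alphabetically: ammine before azido before chloro before triphenylphosphine.

diammineazidochlorobis(triphenylphosphine)rhenium(V) bromide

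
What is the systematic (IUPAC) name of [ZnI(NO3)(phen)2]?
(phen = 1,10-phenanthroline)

iodonitratobis(1,10-phenanthroline)zinc(II)

There is no counter-ion, so the complex is neutral overall.
Ligand charges: 1×nitrato (-1 each), 2×1,10-phenanthroline (neutral), 1×iodo (-1 each); total -2. So Zn + (-2) = 0, giving Zn = +2.
Ligands are named alphabetically: iodo before nitrato before phenanthroline.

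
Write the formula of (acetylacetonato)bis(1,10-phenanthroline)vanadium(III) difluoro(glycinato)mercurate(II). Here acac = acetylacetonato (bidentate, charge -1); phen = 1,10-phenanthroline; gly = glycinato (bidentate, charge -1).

Cation [V…]: ligand charges -1, V(III) ⇒ ion charge 2+.
Anion [Hg…]: ligand charges -3, Hg(II) ⇒ ion charge 1−.
One 2+ cation requires 2 of the 1− anion.

[V(acac)(phen)2][HgF2(gly)]2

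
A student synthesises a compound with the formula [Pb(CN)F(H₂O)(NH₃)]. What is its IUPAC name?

ammineaquacyanofluorolead(II)

There is no counter-ion, so the complex is neutral overall.
Ligand charges: 1×aqua (neutral), 1×fluoro (-1 each), 1×cyano (-1 each), 1×ammine (neutral); total -2. So Pb + (-2) = 0, giving Pb = +2.
Ligands are named alphabetically: ammine before aqua before cyano before fluoro.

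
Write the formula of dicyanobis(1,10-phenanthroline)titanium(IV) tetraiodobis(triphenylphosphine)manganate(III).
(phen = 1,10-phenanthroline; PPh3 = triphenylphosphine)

[Ti(CN)2(phen)2][MnI4(PPh3)2]2

Cation [Ti…]: ligand charges -2, Ti(IV) ⇒ ion charge 2+.
Anion [Mn…]: ligand charges -4, Mn(III) ⇒ ion charge 1−.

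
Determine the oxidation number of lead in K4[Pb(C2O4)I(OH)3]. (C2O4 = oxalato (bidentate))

+2

4 potassium outside the brackets (+1 each) → the complex ion is 4−.
Ligand charges: 1×I = -1; 3×OH = -3; 1×C2O4 = -2; sum -6.
Pb + (-6) = 4− ⇒ Pb is +2.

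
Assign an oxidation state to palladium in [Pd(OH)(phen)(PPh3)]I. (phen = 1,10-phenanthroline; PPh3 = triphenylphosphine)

1 iodide outside the brackets (-1 each) → the complex ion is 1+.
Ligand charges: 1×phen neutral; 1×OH = -1; 1×PPh3 neutral; sum -1.
Pd + (-1) = 1+ ⇒ Pd is +2.

+2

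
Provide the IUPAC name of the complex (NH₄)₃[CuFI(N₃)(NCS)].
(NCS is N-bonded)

ammonium azidofluoroiodoisothiocyanatocuprate(I)

The 3 ammonium counter-ions carry a total charge of +3, so each complex ion is 3−.
Ligand charges: 1×azido (-1 each), 1×fluoro (-1 each), 1×isothiocyanato (-1 each), 1×iodo (-1 each); total -4. So Cu + (-4) = 3−, giving Cu = +1.
The complex ion is anionic, so copper takes the -ate form cuprate(I).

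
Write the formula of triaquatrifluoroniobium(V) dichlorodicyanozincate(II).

[NbF3(H2O)3][ZnCl2(CN)2]

Cation [Nb…]: ligand charges -3, Nb(V) ⇒ ion charge 2+.
Anion [Zn…]: ligand charges -4, Zn(II) ⇒ ion charge 2−.
One 2+ cation balances one 2− anion.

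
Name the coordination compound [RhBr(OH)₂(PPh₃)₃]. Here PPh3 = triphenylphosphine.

bromodihydroxotris(triphenylphosphine)rhodium(III)

There is no counter-ion, so the complex is neutral overall.
Ligand charges: 2×hydroxo (-1 each), 3×triphenylphosphine (neutral), 1×bromo (-1 each); total -3. So Rh + (-3) = 0, giving Rh = +3.
Ligands are named alphabetically: bromo before hydroxo before triphenylphosphine.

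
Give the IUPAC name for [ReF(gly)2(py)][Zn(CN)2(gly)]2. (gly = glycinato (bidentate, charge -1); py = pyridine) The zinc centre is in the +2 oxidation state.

fluorobis(glycinato)(pyridine)rhenium(V) dicyano(glycinato)zincate(II)

Both ions are complex: the cation is named first with the plain metal name, the anion second with the -ate form; each ion's ligands are alphabetised independently.
Zn is given as +2; the anion's ligand charges sum to -3, so the complex anion is 1−.
With 2 anions per cation, the cation must be 2×1 = 2+.
Cation: ligand charges sum to -3; for the ion to be 2+, Re = +5.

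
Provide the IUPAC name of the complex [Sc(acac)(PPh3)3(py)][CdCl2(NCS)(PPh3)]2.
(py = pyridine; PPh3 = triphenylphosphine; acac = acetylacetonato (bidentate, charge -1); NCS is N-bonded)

Both ions are complex: the cation is named first with the plain metal name, the anion second with the -ate form; each ion's ligands are alphabetised independently.
Scandium is always +3 in its complexes; the cation's ligand charges sum to -1, so the complex cation is 2+.
With 2 anions per cation, each anion must be 2/2 = 1−.
Anion: ligand charges sum to -3; for the ion to be 1−, Cd = +2.

(acetylacetonato)(pyridine)tris(triphenylphosphine)scandium(III) dichloroisothiocyanato(triphenylphosphine)cadmate(II)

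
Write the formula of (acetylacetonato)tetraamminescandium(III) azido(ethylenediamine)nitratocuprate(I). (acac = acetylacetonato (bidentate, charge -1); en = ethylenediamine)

Cation [Sc…]: ligand charges -1, Sc(III) ⇒ ion charge 2+.
Anion [Cu…]: ligand charges -2, Cu(I) ⇒ ion charge 1−.

[Sc(acac)(NH3)4][Cu(en)(N3)(NO3)]2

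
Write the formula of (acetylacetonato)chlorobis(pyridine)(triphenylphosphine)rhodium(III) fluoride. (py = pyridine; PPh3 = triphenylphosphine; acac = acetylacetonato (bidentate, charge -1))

Ligands: 1 chloro (Cl, -1), 2 pyridine (py, neutral), 1 triphenylphosphine (PPh3, neutral), 1 acetylacetonato (acac, -1). Ligand charge sum = -2.
With Rh in oxidation state +3, the complex ion is [Rh...]^1+.
Charge balance with fluoride (-1) requires 1 complex ion per 1 fluoride.

[Rh(acac)Cl(PPh3)(py)2]F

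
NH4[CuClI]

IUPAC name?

The 1 ammonium counter-ion carries a total charge of +1, so each complex ion is 1−.
Ligand charges: 1×iodo (-1 each), 1×chloro (-1 each); total -2. So Cu + (-2) = 1−, giving Cu = +1.
Ligands are named alphabetically: chloro before iodo.
The complex ion is anionic, so copper takes the -ate form cuprate(I).

ammonium chloroiodocuprate(I)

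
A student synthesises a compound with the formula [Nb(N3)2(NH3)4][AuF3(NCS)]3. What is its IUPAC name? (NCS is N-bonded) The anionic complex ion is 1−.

tetraamminediazidoniobium(V) trifluoroisothiocyanatoaurate(III)

Both ions are complex: the cation is named first with the plain metal name, the anion second with the -ate form; each ion's ligands are alphabetised independently.
The complex anion is given as 1−; its ligand charges sum to -4, so Au = +3.
With 3 anions per cation, the cation must be 3×1 = 3+.
Cation: ligand charges sum to -2; for the ion to be 3+, Nb = +5.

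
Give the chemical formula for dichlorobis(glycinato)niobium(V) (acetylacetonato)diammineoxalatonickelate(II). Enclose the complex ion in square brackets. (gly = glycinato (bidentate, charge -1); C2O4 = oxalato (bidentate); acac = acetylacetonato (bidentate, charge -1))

Cation [Nb…]: ligand charges -4, Nb(V) ⇒ ion charge 1+.
Anion [Ni…]: ligand charges -3, Ni(II) ⇒ ion charge 1−.
One 1+ cation balances one 1− anion.

[NbCl2(gly)2][Ni(acac)(C2O4)(NH3)2]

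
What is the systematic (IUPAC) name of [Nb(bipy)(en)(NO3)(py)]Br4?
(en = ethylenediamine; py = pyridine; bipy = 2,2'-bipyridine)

The 4 bromide counter-ions carry a total charge of -4, so each complex ion is 4+.
Ligand charges: 1×ethylenediamine (neutral), 1×pyridine (neutral), 1×nitrato (-1 each), 1×2,2'-bipyridine (neutral); total -1. So Nb + (-1) = 4+, giving Nb = +5.
Ligands are named alphabetically: bipyridine before ethylenediamine before nitrato before pyridine.

(2,2'-bipyridine)(ethylenediamine)nitrato(pyridine)niobium(V) bromide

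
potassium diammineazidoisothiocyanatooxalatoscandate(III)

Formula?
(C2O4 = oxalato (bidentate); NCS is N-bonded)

K[Sc(C2O4)(N3)(NCS)(NH3)2]

Ligands: 1 oxalato (C2O4, -2), 1 azido (N3, -1), 1 isothiocyanato (NCS, -1), 2 ammine (NH3, neutral). Ligand charge sum = -4.
Charge balance with potassium (+1) requires 1 complex ion per 1 potassium.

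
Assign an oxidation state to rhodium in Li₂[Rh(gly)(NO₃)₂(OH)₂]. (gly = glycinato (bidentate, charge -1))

2 lithium outside the brackets (+1 each) → the complex ion is 2−.
Ligand charges: 2×OH = -2; 1×gly = -1; 2×NO3 = -2; sum -5.
Rh + (-5) = 2− ⇒ Rh is +3.

+3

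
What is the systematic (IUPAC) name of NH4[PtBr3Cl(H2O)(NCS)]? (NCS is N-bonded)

ammonium aquatribromochloroisothiocyanatoplatinate(IV)

The 1 ammonium counter-ion carries a total charge of +1, so each complex ion is 1−.
Ligand charges: 1×chloro (-1 each), 3×bromo (-1 each), 1×aqua (neutral), 1×isothiocyanato (-1 each); total -5. So Pt + (-5) = 1−, giving Pt = +4.
The complex ion is anionic, so platinum takes the -ate form platinate(IV).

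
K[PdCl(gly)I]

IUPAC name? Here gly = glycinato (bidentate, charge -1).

The 1 potassium counter-ion carries a total charge of +1, so each complex ion is 1−.
Ligand charges: 1×iodo (-1 each), 1×chloro (-1 each), 1×glycinato (-1 each); total -3. So Pd + (-3) = 1−, giving Pd = +2.
The complex ion is anionic, so palladium takes the -ate form palladate(II).

potassium chloro(glycinato)iodopalladate(II)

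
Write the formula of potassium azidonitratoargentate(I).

Ligands: 1 azido (N3, -1), 1 nitrato (NO3, -1). Ligand charge sum = -2.
Charge balance with potassium (+1) requires 1 complex ion per 1 potassium.

K[Ag(N3)(NO3)]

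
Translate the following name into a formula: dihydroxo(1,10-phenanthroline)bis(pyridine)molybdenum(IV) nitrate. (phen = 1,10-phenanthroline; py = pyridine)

[Mo(OH)2(phen)(py)2](NO3)2

Ligands: 2 hydroxo (OH, -1), 1 1,10-phenanthroline (phen, neutral), 2 pyridine (py, neutral). Ligand charge sum = -2.
With Mo in oxidation state +4, the complex ion is [Mo...]^2+.
Charge balance with nitrate (-1) requires 1 complex ion per 2 nitrate.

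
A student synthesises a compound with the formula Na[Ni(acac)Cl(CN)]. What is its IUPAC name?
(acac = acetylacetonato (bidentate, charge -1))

The 1 sodium counter-ion carries a total charge of +1, so each complex ion is 1−.
Ligand charges: 1×chloro (-1 each), 1×acetylacetonato (-1 each), 1×cyano (-1 each); total -3. So Ni + (-3) = 1−, giving Ni = +2.
Ligands are named alphabetically: acetylacetonato before chloro before cyano.
The complex ion is anionic, so nickel takes the -ate form nickelate(II).

sodium (acetylacetonato)chlorocyanonickelate(II)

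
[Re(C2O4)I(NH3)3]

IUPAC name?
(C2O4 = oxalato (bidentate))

There is no counter-ion, so the complex is neutral overall.
Ligand charges: 1×iodo (-1 each), 3×ammine (neutral), 1×oxalato (-2 each); total -3. So Re + (-3) = 0, giving Re = +3.
Ligands are named alphabetically: ammine before iodo before oxalato.

triammineiodooxalatorhenium(III)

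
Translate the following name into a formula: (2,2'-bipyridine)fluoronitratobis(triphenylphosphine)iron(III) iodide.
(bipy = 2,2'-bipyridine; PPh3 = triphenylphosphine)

[Fe(bipy)F(NO3)(PPh3)2]I

Ligands: 1 2,2'-bipyridine (bipy, neutral), 2 triphenylphosphine (PPh3, neutral), 1 fluoro (F, -1), 1 nitrato (NO3, -1). Ligand charge sum = -2.
With Fe in oxidation state +3, the complex ion is [Fe...]^1+.
Charge balance with iodide (-1) requires 1 complex ion per 1 iodide.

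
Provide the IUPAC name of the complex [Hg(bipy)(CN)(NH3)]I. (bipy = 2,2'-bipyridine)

ammine(2,2'-bipyridine)cyanomercury(II) iodide

The 1 iodide counter-ion carries a total charge of -1, so each complex ion is 1+.
Ligand charges: 1×cyano (-1 each), 1×ammine (neutral), 1×2,2'-bipyridine (neutral); total -1. So Hg + (-1) = 1+, giving Hg = +2.
Ligands are named alphabetically: ammine before bipyridine before cyano.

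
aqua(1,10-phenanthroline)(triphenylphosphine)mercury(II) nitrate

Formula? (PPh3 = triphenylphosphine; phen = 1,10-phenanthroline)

[Hg(H2O)(phen)(PPh3)](NO3)2

Ligands: 1 triphenylphosphine (PPh3, neutral), 1 aqua (H2O, neutral), 1 1,10-phenanthroline (phen, neutral). Ligand charge sum = 0.
With Hg in oxidation state +2, the complex ion is [Hg...]^2+.
Charge balance with nitrate (-1) requires 1 complex ion per 2 nitrate.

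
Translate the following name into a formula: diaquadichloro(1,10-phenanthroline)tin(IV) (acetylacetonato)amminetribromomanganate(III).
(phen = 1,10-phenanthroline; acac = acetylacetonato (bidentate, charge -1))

[SnCl2(H2O)2(phen)][Mn(acac)Br3(NH3)]2

Cation [Sn…]: ligand charges -2, Sn(IV) ⇒ ion charge 2+.
Anion [Mn…]: ligand charges -4, Mn(III) ⇒ ion charge 1−.
One 2+ cation requires 2 of the 1− anion.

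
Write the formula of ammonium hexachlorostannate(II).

Ligands: 6 chloro (Cl, -1). Ligand charge sum = -6.
With Sn in oxidation state +2, the complex ion is [Sn...]^4−.
Charge balance with ammonium (+1) requires 1 complex ion per 4 ammonium.

(NH4)4[SnCl6]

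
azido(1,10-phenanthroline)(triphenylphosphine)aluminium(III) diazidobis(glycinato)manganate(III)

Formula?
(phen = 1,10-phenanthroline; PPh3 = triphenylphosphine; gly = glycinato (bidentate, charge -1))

Cation [Al…]: ligand charges -1, Al(III) ⇒ ion charge 2+.
Anion [Mn…]: ligand charges -4, Mn(III) ⇒ ion charge 1−.
One 2+ cation requires 2 of the 1− anion.

[Al(N3)(phen)(PPh3)][Mn(gly)2(N3)2]2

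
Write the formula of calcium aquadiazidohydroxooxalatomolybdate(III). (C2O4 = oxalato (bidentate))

Ca[Mo(C2O4)(H2O)(N3)2(OH)]

Ligands: 1 oxalato (C2O4, -2), 2 azido (N3, -1), 1 hydroxo (OH, -1), 1 aqua (H2O, neutral). Ligand charge sum = -5.
With Mo in oxidation state +3, the complex ion is [Mo...]^2−.
Charge balance with calcium (+2) requires 1 complex ion per 1 calcium.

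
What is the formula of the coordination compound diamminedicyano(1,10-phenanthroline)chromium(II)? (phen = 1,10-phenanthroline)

[Cr(CN)2(NH3)2(phen)]

Ligands: 2 ammine (NH3, neutral), 1 1,10-phenanthroline (phen, neutral), 2 cyano (CN, -1). Ligand charge sum = -2.
With Cr in oxidation state +2, the complex ion is [Cr...].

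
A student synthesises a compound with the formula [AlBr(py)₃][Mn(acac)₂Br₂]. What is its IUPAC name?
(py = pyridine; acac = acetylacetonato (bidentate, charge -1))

bromotris(pyridine)aluminium(III) bis(acetylacetonato)dibromomanganate(II)

Both ions are complex: the cation is named first with the plain metal name, the anion second with the -ate form; each ion's ligands are alphabetised independently.
Aluminium is always +3 in its complexes; the cation's ligand charges sum to -1, so the complex cation is 2+.
A 1:1 salt means the anion carries the equal and opposite charge, 2−.
Anion: ligand charges sum to -4; for the ion to be 2−, Mn = +2.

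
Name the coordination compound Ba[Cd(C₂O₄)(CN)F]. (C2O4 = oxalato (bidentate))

barium cyanofluorooxalatocadmate(II)

The 1 barium counter-ion carries a total charge of +2, so each complex ion is 2−.
Ligand charges: 1×oxalato (-2 each), 1×cyano (-1 each), 1×fluoro (-1 each); total -4. So Cd + (-4) = 2−, giving Cd = +2.
Ligands are named alphabetically: cyano before fluoro before oxalato.
The complex ion is anionic, so cadmium takes the -ate form cadmate(II).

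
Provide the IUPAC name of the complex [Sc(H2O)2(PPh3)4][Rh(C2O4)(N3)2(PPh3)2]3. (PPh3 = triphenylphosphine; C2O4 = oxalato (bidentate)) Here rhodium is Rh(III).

diaquatetrakis(triphenylphosphine)scandium(III) diazidooxalatobis(triphenylphosphine)rhodate(III)

Both ions are complex: the cation is named first with the plain metal name, the anion second with the -ate form; each ion's ligands are alphabetised independently.
Rh is given as +3; the anion's ligand charges sum to -4, so the complex anion is 1−.
With 3 anions per cation, the cation must be 3×1 = 3+.
Cation: ligand charges sum to 0; for the ion to be 3+, Sc = +3.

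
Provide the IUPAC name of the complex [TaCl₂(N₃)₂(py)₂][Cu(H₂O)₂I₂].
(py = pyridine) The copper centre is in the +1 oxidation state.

Both ions are complex: the cation is named first with the plain metal name, the anion second with the -ate form; each ion's ligands are alphabetised independently.
Cu is given as +1; the anion's ligand charges sum to -2, so the complex anion is 1−.
A 1:1 salt means the cation carries the equal and opposite charge, 1+.
Cation: ligand charges sum to -4; for the ion to be 1+, Ta = +5.

diazidodichlorobis(pyridine)tantalum(V) diaquadiiodocuprate(I)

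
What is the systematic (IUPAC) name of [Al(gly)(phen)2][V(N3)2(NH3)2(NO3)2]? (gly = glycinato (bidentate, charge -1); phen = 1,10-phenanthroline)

(glycinato)bis(1,10-phenanthroline)aluminium(III) diamminediazidodinitratovanadate(II)

Both ions are complex: the cation is named first with the plain metal name, the anion second with the -ate form; each ion's ligands are alphabetised independently.
Aluminium is always +3 in its complexes; the cation's ligand charges sum to -1, so the complex cation is 2+.
A 1:1 salt means the anion carries the equal and opposite charge, 2−.
Anion: ligand charges sum to -4; for the ion to be 2−, V = +2.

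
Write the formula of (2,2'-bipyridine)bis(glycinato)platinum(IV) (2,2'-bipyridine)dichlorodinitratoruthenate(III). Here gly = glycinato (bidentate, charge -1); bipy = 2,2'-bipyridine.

[Pt(bipy)(gly)2][Ru(bipy)Cl2(NO3)2]2

Cation [Pt…]: ligand charges -2, Pt(IV) ⇒ ion charge 2+.
Anion [Ru…]: ligand charges -4, Ru(III) ⇒ ion charge 1−.
One 2+ cation requires 2 of the 1− anion.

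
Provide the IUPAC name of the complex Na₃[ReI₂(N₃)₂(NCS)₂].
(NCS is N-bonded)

The 3 sodium counter-ions carry a total charge of +3, so each complex ion is 3−.
Ligand charges: 2×isothiocyanato (-1 each), 2×azido (-1 each), 2×iodo (-1 each); total -6. So Re + (-6) = 3−, giving Re = +3.
Ligands are named alphabetically: azido before iodo before isothiocyanato.
The complex ion is anionic, so rhenium takes the -ate form rhenate(III).

sodium diazidodiiododiisothiocyanatorhenate(III)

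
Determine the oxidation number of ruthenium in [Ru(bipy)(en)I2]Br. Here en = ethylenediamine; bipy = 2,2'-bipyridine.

1 bromide outside the brackets (-1 each) → the complex ion is 1+.
Ligand charges: 1×en neutral; 2×I = -2; 1×bipy neutral; sum -2.
Ru + (-2) = 1+ ⇒ Ru is +3.

+3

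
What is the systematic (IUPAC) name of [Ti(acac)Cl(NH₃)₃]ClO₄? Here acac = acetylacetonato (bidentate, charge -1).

The 1 perchlorate counter-ion carries a total charge of -1, so each complex ion is 1+.
Ligand charges: 1×acetylacetonato (-1 each), 1×chloro (-1 each), 3×ammine (neutral); total -2. So Ti + (-2) = 1+, giving Ti = +3.
Ligands are named alphabetically: acetylacetonato before ammine before chloro.

(acetylacetonato)triamminechlorotitanium(III) perchlorate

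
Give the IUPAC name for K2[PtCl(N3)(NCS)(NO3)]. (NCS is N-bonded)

potassium azidochloroisothiocyanatonitratoplatinate(II)

The 2 potassium counter-ions carry a total charge of +2, so each complex ion is 2−.
Ligand charges: 1×azido (-1 each), 1×chloro (-1 each), 1×isothiocyanato (-1 each), 1×nitrato (-1 each); total -4. So Pt + (-4) = 2−, giving Pt = +2.
Ligands are named alphabetically: azido before chloro before isothiocyanato before nitrato.
The complex ion is anionic, so platinum takes the -ate form platinate(II).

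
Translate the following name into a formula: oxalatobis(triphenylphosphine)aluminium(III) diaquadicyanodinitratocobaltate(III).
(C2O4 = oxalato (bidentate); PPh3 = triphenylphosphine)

[Al(C2O4)(PPh3)2][Co(CN)2(H2O)2(NO3)2]

Cation [Al…]: ligand charges -2, Al(III) ⇒ ion charge 1+.
Anion [Co…]: ligand charges -4, Co(III) ⇒ ion charge 1−.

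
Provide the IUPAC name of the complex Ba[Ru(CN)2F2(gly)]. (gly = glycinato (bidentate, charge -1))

barium dicyanodifluoro(glycinato)ruthenate(III)

The 1 barium counter-ion carries a total charge of +2, so each complex ion is 2−.
Ligand charges: 2×fluoro (-1 each), 1×glycinato (-1 each), 2×cyano (-1 each); total -5. So Ru + (-5) = 2−, giving Ru = +3.
The complex ion is anionic, so ruthenium takes the -ate form ruthenate(III).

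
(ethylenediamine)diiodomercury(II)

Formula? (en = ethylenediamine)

Ligands: 1 ethylenediamine (en, neutral), 2 iodo (I, -1). Ligand charge sum = -2.
With Hg in oxidation state +2, the complex ion is [Hg...].

[Hg(en)I2]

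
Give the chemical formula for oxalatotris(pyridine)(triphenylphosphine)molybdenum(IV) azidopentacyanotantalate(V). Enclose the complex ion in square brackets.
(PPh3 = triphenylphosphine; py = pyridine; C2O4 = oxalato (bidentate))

[Mo(C2O4)(PPh3)(py)3][Ta(CN)5(N3)]2

Cation [Mo…]: ligand charges -2, Mo(IV) ⇒ ion charge 2+.
Anion [Ta…]: ligand charges -6, Ta(V) ⇒ ion charge 1−.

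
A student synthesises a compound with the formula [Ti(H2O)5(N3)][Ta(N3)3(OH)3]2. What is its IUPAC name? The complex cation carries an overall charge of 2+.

pentaaquaazidotitanium(III) triazidotrihydroxotantalate(V)

The complex cation is given as 2+; its ligand charges sum to -1, so Ti = +3.
With 2 anions per cation, each anion must be 2/2 = 1−.
Anion: ligand charges sum to -6; for the ion to be 1−, Ta = +5.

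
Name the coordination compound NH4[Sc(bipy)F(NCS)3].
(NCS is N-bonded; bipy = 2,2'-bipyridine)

The 1 ammonium counter-ion carries a total charge of +1, so each complex ion is 1−.
Ligand charges: 1×fluoro (-1 each), 3×isothiocyanato (-1 each), 1×2,2'-bipyridine (neutral); total -4. So Sc + (-4) = 1−, giving Sc = +3.
Ligands are named alphabetically: bipyridine before fluoro before isothiocyanato.
The complex ion is anionic, so scandium takes the -ate form scandate(III).

ammonium (2,2'-bipyridine)fluorotriisothiocyanatoscandate(III)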